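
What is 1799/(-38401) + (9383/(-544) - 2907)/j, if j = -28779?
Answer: 32923224167/601197454176 ≈ 0.054763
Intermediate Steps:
1799/(-38401) + (9383/(-544) - 2907)/j = 1799/(-38401) + (9383/(-544) - 2907)/(-28779) = 1799*(-1/38401) + (9383*(-1/544) - 2907)*(-1/28779) = -1799/38401 + (-9383/544 - 2907)*(-1/28779) = -1799/38401 - 1590791/544*(-1/28779) = -1799/38401 + 1590791/15655776 = 32923224167/601197454176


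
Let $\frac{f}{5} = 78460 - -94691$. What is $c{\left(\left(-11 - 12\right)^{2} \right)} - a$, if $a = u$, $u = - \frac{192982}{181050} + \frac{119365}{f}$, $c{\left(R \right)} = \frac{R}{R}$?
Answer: $\frac{10073634697}{5224831425} \approx 1.928$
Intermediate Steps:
$c{\left(R \right)} = 1$
$f = 865755$ ($f = 5 \left(78460 - -94691\right) = 5 \left(78460 + 94691\right) = 5 \cdot 173151 = 865755$)
$u = - \frac{4848803272}{5224831425}$ ($u = - \frac{192982}{181050} + \frac{119365}{865755} = \left(-192982\right) \frac{1}{181050} + 119365 \cdot \frac{1}{865755} = - \frac{96491}{90525} + \frac{23873}{173151} = - \frac{4848803272}{5224831425} \approx -0.92803$)
$a = - \frac{4848803272}{5224831425} \approx -0.92803$
$c{\left(\left(-11 - 12\right)^{2} \right)} - a = 1 - - \frac{4848803272}{5224831425} = 1 + \frac{4848803272}{5224831425} = \frac{10073634697}{5224831425}$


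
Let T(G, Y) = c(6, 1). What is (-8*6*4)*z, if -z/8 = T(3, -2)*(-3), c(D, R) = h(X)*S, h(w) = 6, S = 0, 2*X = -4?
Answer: 0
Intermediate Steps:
X = -2 (X = (1/2)*(-4) = -2)
c(D, R) = 0 (c(D, R) = 6*0 = 0)
T(G, Y) = 0
z = 0 (z = -0*(-3) = -8*0 = 0)
(-8*6*4)*z = (-8*6*4)*0 = -48*4*0 = -192*0 = 0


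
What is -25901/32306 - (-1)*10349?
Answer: 334308893/32306 ≈ 10348.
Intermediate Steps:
-25901/32306 - (-1)*10349 = -25901*1/32306 - 1*(-10349) = -25901/32306 + 10349 = 334308893/32306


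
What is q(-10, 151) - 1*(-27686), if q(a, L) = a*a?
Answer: 27786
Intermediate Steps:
q(a, L) = a²
q(-10, 151) - 1*(-27686) = (-10)² - 1*(-27686) = 100 + 27686 = 27786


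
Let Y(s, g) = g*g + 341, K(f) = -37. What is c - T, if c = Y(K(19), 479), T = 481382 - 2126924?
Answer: 1875324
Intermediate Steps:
T = -1645542
Y(s, g) = 341 + g² (Y(s, g) = g² + 341 = 341 + g²)
c = 229782 (c = 341 + 479² = 341 + 229441 = 229782)
c - T = 229782 - 1*(-1645542) = 229782 + 1645542 = 1875324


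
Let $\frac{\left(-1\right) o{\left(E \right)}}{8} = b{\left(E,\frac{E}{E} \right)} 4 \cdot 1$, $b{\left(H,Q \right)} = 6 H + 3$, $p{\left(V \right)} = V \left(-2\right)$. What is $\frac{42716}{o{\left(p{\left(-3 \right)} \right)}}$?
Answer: $- \frac{10679}{312} \approx -34.228$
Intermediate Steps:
$p{\left(V \right)} = - 2 V$
$b{\left(H,Q \right)} = 3 + 6 H$
$o{\left(E \right)} = -96 - 192 E$ ($o{\left(E \right)} = - 8 \left(3 + 6 E\right) 4 \cdot 1 = - 8 \left(12 + 24 E\right) 1 = - 8 \left(12 + 24 E\right) = -96 - 192 E$)
$\frac{42716}{o{\left(p{\left(-3 \right)} \right)}} = \frac{42716}{-96 - 192 \left(\left(-2\right) \left(-3\right)\right)} = \frac{42716}{-96 - 1152} = \frac{42716}{-1248} = 42716 \left(- \frac{1}{1248}\right) = - \frac{10679}{312}$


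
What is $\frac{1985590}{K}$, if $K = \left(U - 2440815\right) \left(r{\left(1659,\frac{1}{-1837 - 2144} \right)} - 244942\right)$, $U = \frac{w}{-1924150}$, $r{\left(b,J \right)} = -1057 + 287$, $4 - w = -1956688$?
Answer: $\frac{955143249625}{288496364822929176} \approx 3.3108 \cdot 10^{-6}$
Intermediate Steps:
$w = 1956692$ ($w = 4 - -1956688 = 4 + 1956688 = 1956692$)
$r{\left(b,J \right)} = -770$
$U = - \frac{978346}{962075}$ ($U = \frac{1956692}{-1924150} = 1956692 \left(- \frac{1}{1924150}\right) = - \frac{978346}{962075} \approx -1.0169$)
$K = \frac{576992729645858352}{962075}$ ($K = \left(- \frac{978346}{962075} - 2440815\right) \left(-770 - 244942\right) = \left(- \frac{2348248069471}{962075}\right) \left(-245712\right) = \frac{576992729645858352}{962075} \approx 5.9974 \cdot 10^{11}$)
$\frac{1985590}{K} = \frac{1985590}{\frac{576992729645858352}{962075}} = 1985590 \cdot \frac{962075}{576992729645858352} = \frac{955143249625}{288496364822929176}$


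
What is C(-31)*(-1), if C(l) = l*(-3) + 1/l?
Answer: -2882/31 ≈ -92.968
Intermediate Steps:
C(l) = 1/l - 3*l (C(l) = -3*l + 1/l = 1/l - 3*l)
C(-31)*(-1) = (1/(-31) - 3*(-31))*(-1) = (-1/31 + 93)*(-1) = (2882/31)*(-1) = -2882/31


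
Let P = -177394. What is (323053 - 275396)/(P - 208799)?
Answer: -47657/386193 ≈ -0.12340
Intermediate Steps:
(323053 - 275396)/(P - 208799) = (323053 - 275396)/(-177394 - 208799) = 47657/(-386193) = 47657*(-1/386193) = -47657/386193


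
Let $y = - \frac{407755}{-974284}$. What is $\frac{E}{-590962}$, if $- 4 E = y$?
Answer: $\frac{407755}{2303059284832} \approx 1.7705 \cdot 10^{-7}$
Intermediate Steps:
$y = \frac{407755}{974284}$ ($y = \left(-407755\right) \left(- \frac{1}{974284}\right) = \frac{407755}{974284} \approx 0.41852$)
$E = - \frac{407755}{3897136}$ ($E = \left(- \frac{1}{4}\right) \frac{407755}{974284} = - \frac{407755}{3897136} \approx -0.10463$)
$\frac{E}{-590962} = - \frac{407755}{3897136 \left(-590962\right)} = \left(- \frac{407755}{3897136}\right) \left(- \frac{1}{590962}\right) = \frac{407755}{2303059284832}$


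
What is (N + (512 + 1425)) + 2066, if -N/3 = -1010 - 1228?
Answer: 10717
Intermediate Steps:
N = 6714 (N = -3*(-1010 - 1228) = -3*(-2238) = 6714)
(N + (512 + 1425)) + 2066 = (6714 + (512 + 1425)) + 2066 = (6714 + 1937) + 2066 = 8651 + 2066 = 10717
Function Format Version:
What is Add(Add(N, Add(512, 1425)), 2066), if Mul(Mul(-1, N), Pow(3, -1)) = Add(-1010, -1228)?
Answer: 10717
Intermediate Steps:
N = 6714 (N = Mul(-3, Add(-1010, -1228)) = Mul(-3, -2238) = 6714)
Add(Add(N, Add(512, 1425)), 2066) = Add(Add(6714, Add(512, 1425)), 2066) = Add(Add(6714, 1937), 2066) = Add(8651, 2066) = 10717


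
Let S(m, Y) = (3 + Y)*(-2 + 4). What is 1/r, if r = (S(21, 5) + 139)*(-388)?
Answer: -1/60140 ≈ -1.6628e-5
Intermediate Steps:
S(m, Y) = 6 + 2*Y (S(m, Y) = (3 + Y)*2 = 6 + 2*Y)
r = -60140 (r = ((6 + 2*5) + 139)*(-388) = ((6 + 10) + 139)*(-388) = (16 + 139)*(-388) = 155*(-388) = -60140)
1/r = 1/(-60140) = -1/60140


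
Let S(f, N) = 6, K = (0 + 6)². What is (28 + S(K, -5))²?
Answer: 1156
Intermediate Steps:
K = 36 (K = 6² = 36)
(28 + S(K, -5))² = (28 + 6)² = 34² = 1156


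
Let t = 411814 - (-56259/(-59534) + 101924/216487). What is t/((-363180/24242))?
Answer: -3784304105011293719/137670183903660 ≈ -27488.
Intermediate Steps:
t = 5307579389917663/12888337058 (t = 411814 - (-56259*(-1/59534) + 101924*(1/216487)) = 411814 - (56259/59534 + 101924/216487) = 411814 - 1*18247285549/12888337058 = 411814 - 18247285549/12888337058 = 5307579389917663/12888337058 ≈ 4.1181e+5)
t/((-363180/24242)) = 5307579389917663/(12888337058*((-363180/24242))) = 5307579389917663/(12888337058*((-363180*1/24242))) = 5307579389917663/(12888337058*(-181590/12121)) = (5307579389917663/12888337058)*(-12121/181590) = -3784304105011293719/137670183903660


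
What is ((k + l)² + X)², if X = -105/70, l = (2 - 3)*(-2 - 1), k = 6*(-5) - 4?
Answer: 3682561/4 ≈ 9.2064e+5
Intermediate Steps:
k = -34 (k = -30 - 4 = -34)
l = 3 (l = -1*(-3) = 3)
X = -3/2 (X = -105*1/70 = -3/2 ≈ -1.5000)
((k + l)² + X)² = ((-34 + 3)² - 3/2)² = ((-31)² - 3/2)² = (961 - 3/2)² = (1919/2)² = 3682561/4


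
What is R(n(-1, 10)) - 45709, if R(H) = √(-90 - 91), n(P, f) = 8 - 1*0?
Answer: -45709 + I*√181 ≈ -45709.0 + 13.454*I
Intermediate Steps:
n(P, f) = 8 (n(P, f) = 8 + 0 = 8)
R(H) = I*√181 (R(H) = √(-181) = I*√181)
R(n(-1, 10)) - 45709 = I*√181 - 45709 = -45709 + I*√181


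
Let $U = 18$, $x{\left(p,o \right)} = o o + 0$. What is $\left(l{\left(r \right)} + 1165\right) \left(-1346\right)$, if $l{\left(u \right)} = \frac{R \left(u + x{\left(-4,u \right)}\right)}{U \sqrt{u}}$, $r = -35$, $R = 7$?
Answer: $-1568090 + \frac{160174 i \sqrt{35}}{9} \approx -1.5681 \cdot 10^{6} + 1.0529 \cdot 10^{5} i$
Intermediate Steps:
$x{\left(p,o \right)} = o^{2}$ ($x{\left(p,o \right)} = o^{2} + 0 = o^{2}$)
$l{\left(u \right)} = \frac{7 u + 7 u^{2}}{18 \sqrt{u}}$ ($l{\left(u \right)} = \frac{7 \left(u + u^{2}\right)}{18 \sqrt{u}} = \left(7 u + 7 u^{2}\right) \frac{1}{18 \sqrt{u}} = \frac{7 u + 7 u^{2}}{18 \sqrt{u}}$)
$\left(l{\left(r \right)} + 1165\right) \left(-1346\right) = \left(\frac{7 \sqrt{-35} \left(1 - 35\right)}{18} + 1165\right) \left(-1346\right) = \left(\frac{7}{18} i \sqrt{35} \left(-34\right) + 1165\right) \left(-1346\right) = \left(- \frac{119 i \sqrt{35}}{9} + 1165\right) \left(-1346\right) = \left(1165 - \frac{119 i \sqrt{35}}{9}\right) \left(-1346\right) = -1568090 + \frac{160174 i \sqrt{35}}{9}$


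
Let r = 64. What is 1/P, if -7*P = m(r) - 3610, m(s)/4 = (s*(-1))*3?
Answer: 7/4378 ≈ 0.0015989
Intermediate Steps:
m(s) = -12*s (m(s) = 4*((s*(-1))*3) = 4*(-s*3) = 4*(-3*s) = -12*s)
P = 4378/7 (P = -(-12*64 - 3610)/7 = -(-768 - 3610)/7 = -⅐*(-4378) = 4378/7 ≈ 625.43)
1/P = 1/(4378/7) = 7/4378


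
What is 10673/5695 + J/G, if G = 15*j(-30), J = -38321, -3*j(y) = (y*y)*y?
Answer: 244523381/153765000 ≈ 1.5902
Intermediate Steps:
j(y) = -y³/3 (j(y) = -y*y*y/3 = -y²*y/3 = -y³/3)
G = 135000 (G = 15*(-⅓*(-30)³) = 15*(-⅓*(-27000)) = 15*9000 = 135000)
10673/5695 + J/G = 10673/5695 - 38321/135000 = 244523381/153765000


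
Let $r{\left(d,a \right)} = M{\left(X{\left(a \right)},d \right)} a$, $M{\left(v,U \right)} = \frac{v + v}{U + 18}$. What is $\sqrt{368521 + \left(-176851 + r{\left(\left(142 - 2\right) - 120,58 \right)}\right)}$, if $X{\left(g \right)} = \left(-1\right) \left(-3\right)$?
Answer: $\frac{12 \sqrt{480529}}{19} \approx 437.81$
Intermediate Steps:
$X{\left(g \right)} = 3$
$M{\left(v,U \right)} = \frac{2 v}{18 + U}$
$r{\left(d,a \right)} = \frac{6 a}{18 + d}$ ($r{\left(d,a \right)} = 2 \cdot 3 \frac{1}{18 + d} a = \frac{6}{18 + d} a = \frac{6 a}{18 + d}$)
$\sqrt{368521 + \left(-176851 + r{\left(\left(142 - 2\right) - 120,58 \right)}\right)} = \sqrt{368521 - \left(176851 - \frac{348}{18 + \left(\left(142 - 2\right) - 120\right)}\right)} = \sqrt{368521 - \left(176851 - \frac{348}{18 + \left(140 - 120\right)}\right)} = \sqrt{368521 - \left(176851 - \frac{348}{18 + 20}\right)} = \sqrt{368521 - \left(176851 - \frac{348}{38}\right)} = \sqrt{368521 - \left(176851 - \frac{174}{19}\right)} = \sqrt{368521 + \left(-176851 + \frac{174}{19}\right)} = \sqrt{368521 - \frac{3359995}{19}} = \sqrt{\frac{3641904}{19}} = \frac{12 \sqrt{480529}}{19}$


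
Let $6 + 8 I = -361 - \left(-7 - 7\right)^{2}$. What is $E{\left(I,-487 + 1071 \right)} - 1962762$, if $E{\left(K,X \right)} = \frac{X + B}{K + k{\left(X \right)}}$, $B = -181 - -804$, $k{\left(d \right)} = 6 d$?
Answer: $- \frac{53915099722}{27469} \approx -1.9628 \cdot 10^{6}$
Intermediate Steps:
$B = 623$ ($B = -181 + 804 = 623$)
$I = - \frac{563}{8}$ ($I = - \frac{3}{4} + \frac{-361 - \left(-7 - 7\right)^{2}}{8} = - \frac{3}{4} + \frac{-361 - \left(-14\right)^{2}}{8} = - \frac{3}{4} + \frac{-361 - 196}{8} = - \frac{3}{4} + \frac{1}{8} \left(-557\right) = - \frac{3}{4} - \frac{557}{8} = - \frac{563}{8} \approx -70.375$)
$E{\left(K,X \right)} = \frac{623 + X}{K + 6 X}$ ($E{\left(K,X \right)} = \frac{X + 623}{K + 6 X} = \frac{623 + X}{K + 6 X}$)
$E{\left(I,-487 + 1071 \right)} - 1962762 = \frac{623 + \left(-487 + 1071\right)}{- \frac{563}{8} + 6 \left(-487 + 1071\right)} - 1962762 = \frac{623 + 584}{- \frac{563}{8} + 6 \cdot 584} - 1962762 = \frac{1}{- \frac{563}{8} + 3504} \cdot 1207 - 1962762 = \frac{1}{\frac{27469}{8}} \cdot 1207 - 1962762 = \frac{8}{27469} \cdot 1207 - 1962762 = \frac{9656}{27469} - 1962762 = - \frac{53915099722}{27469}$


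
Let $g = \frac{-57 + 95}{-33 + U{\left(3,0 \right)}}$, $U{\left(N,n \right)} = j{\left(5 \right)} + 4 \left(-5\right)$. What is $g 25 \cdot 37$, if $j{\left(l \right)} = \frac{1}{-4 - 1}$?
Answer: $- \frac{4625}{7} \approx -660.71$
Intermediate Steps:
$j{\left(l \right)} = - \frac{1}{5}$ ($j{\left(l \right)} = \frac{1}{-5} = - \frac{1}{5}$)
$U{\left(N,n \right)} = - \frac{101}{5}$ ($U{\left(N,n \right)} = - \frac{1}{5} + 4 \left(-5\right) = - \frac{1}{5} - 20 = - \frac{101}{5}$)
$g = - \frac{5}{7}$ ($g = \frac{-57 + 95}{-33 - \frac{101}{5}} = \frac{38}{- \frac{266}{5}} = 38 \left(- \frac{5}{266}\right) = - \frac{5}{7} \approx -0.71429$)
$g 25 \cdot 37 = - \frac{5 \cdot 25 \cdot 37}{7} = \left(- \frac{5}{7}\right) 925 = - \frac{4625}{7}$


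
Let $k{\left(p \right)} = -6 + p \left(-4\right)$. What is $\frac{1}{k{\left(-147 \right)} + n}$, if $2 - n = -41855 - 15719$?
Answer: $\frac{1}{58158} \approx 1.7195 \cdot 10^{-5}$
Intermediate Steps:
$n = 57576$ ($n = 2 - \left(-41855 - 15719\right) = 2 - -57574 = 2 + 57574 = 57576$)
$k{\left(p \right)} = -6 - 4 p$
$\frac{1}{k{\left(-147 \right)} + n} = \frac{1}{\left(-6 - -588\right) + 57576} = \frac{1}{\left(-6 + 588\right) + 57576} = \frac{1}{582 + 57576} = \frac{1}{58158}$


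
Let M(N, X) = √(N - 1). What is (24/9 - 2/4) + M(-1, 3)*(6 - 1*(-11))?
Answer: 13/6 + 17*I*√2 ≈ 2.1667 + 24.042*I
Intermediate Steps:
M(N, X) = √(-1 + N)
(24/9 - 2/4) + M(-1, 3)*(6 - 1*(-11)) = (24/9 - 2/4) + √(-1 - 1)*(6 - 1*(-11)) = (24*(⅑) - 2*¼) + √(-2)*(6 + 11) = (8/3 - ½) + (I*√2)*17 = 13/6 + 17*I*√2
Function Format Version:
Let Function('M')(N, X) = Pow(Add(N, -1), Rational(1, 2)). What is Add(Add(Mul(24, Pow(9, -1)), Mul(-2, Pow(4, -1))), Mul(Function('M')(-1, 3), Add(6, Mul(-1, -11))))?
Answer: Add(Rational(13, 6), Mul(17, I, Pow(2, Rational(1, 2)))) ≈ Add(2.1667, Mul(24.042, I))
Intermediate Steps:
Function('M')(N, X) = Pow(Add(-1, N), Rational(1, 2))
Add(Add(Mul(24, Pow(9, -1)), Mul(-2, Pow(4, -1))), Mul(Function('M')(-1, 3), Add(6, Mul(-1, -11)))) = Add(Add(Mul(24, Pow(9, -1)), Mul(-2, Pow(4, -1))), Mul(Pow(Add(-1, -1), Rational(1, 2)), Add(6, Mul(-1, -11)))) = Add(Add(Mul(24, Rational(1, 9)), Mul(-2, Rational(1, 4))), Mul(Pow(-2, Rational(1, 2)), Add(6, 11))) = Add(Add(Rational(8, 3), Rational(-1, 2)), Mul(Mul(I, Pow(2, Rational(1, 2))), 17)) = Add(Rational(13, 6), Mul(17, I, Pow(2, Rational(1, 2))))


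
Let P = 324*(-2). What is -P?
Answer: 648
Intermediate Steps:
P = -648
-P = -1*(-648) = 648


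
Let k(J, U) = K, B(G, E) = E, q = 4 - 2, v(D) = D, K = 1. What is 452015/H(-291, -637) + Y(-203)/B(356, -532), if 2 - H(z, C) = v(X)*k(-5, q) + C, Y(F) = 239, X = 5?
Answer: 120160227/168644 ≈ 712.51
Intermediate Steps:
q = 2
k(J, U) = 1
H(z, C) = -3 - C (H(z, C) = 2 - (5*1 + C) = 2 - (5 + C) = 2 + (-5 - C) = -3 - C)
452015/H(-291, -637) + Y(-203)/B(356, -532) = 452015/(-3 - 1*(-637)) + 239/(-532) = 452015/(-3 + 637) + 239*(-1/532) = 452015/634 - 239/532 = 120160227/168644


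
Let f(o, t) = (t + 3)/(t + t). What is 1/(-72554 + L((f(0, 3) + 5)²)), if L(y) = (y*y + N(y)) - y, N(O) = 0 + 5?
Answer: -1/71289 ≈ -1.4027e-5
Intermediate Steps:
f(o, t) = (3 + t)/(2*t) (f(o, t) = (3 + t)/((2*t)) = (3 + t)*(1/(2*t)) = (3 + t)/(2*t))
N(O) = 5
L(y) = 5 + y² - y (L(y) = (y*y + 5) - y = (y² + 5) - y = (5 + y²) - y = 5 + y² - y)
1/(-72554 + L((f(0, 3) + 5)²)) = 1/(-72554 + (5 + (((½)*(3 + 3)/3 + 5)²)² - ((½)*(3 + 3)/3 + 5)²)) = 1/(-72554 + (5 + (((½)*(⅓)*6 + 5)²)² - ((½)*(⅓)*6 + 5)²)) = 1/(-72554 + (5 + ((1 + 5)²)² - (1 + 5)²)) = 1/(-72554 + (5 + (6²)² - 1*6²)) = 1/(-72554 + (5 + 36² - 1*36)) = 1/(-72554 + (5 + 1296 - 36)) = 1/(-72554 + 1265) = 1/(-71289) = -1/71289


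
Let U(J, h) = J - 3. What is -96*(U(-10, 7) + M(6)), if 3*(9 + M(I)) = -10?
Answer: 2432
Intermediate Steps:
M(I) = -37/3 (M(I) = -9 + (⅓)*(-10) = -9 - 10/3 = -37/3)
U(J, h) = -3 + J
-96*(U(-10, 7) + M(6)) = -96*((-3 - 10) - 37/3) = -96*(-13 - 37/3) = -96*(-76/3) = 2432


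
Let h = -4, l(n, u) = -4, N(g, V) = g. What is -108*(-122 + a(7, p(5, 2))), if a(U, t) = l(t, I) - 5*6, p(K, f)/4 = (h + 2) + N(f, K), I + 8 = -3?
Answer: 16848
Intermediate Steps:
I = -11 (I = -8 - 3 = -11)
p(K, f) = -8 + 4*f (p(K, f) = 4*((-4 + 2) + f) = 4*(-2 + f) = -8 + 4*f)
a(U, t) = -34 (a(U, t) = -4 - 5*6 = -4 - 30 = -34)
-108*(-122 + a(7, p(5, 2))) = -108*(-122 - 34) = -108*(-156) = 16848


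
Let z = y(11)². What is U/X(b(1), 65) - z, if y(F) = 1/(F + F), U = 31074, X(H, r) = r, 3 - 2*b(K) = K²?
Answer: 15039751/31460 ≈ 478.06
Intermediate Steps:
b(K) = 3/2 - K²/2
y(F) = 1/(2*F)
z = 1/484 (z = ((½)/11)² = ((½)*(1/11))² = (1/22)² = 1/484 ≈ 0.0020661)
U/X(b(1), 65) - z = 31074/65 - 1*1/484 = 31074*(1/65) - 1/484 = 31074/65 - 1/484 = 15039751/31460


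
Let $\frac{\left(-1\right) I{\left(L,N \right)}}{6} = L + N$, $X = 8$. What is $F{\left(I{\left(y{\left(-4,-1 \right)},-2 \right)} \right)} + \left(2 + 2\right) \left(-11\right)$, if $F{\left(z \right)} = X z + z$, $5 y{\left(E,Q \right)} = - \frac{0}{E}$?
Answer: $64$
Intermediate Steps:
$y{\left(E,Q \right)} = 0$ ($y{\left(E,Q \right)} = \frac{\left(-1\right) \frac{0}{E}}{5} = \frac{\left(-1\right) 0}{5} = \frac{1}{5} \cdot 0 = 0$)
$I{\left(L,N \right)} = - 6 L - 6 N$ ($I{\left(L,N \right)} = - 6 \left(L + N\right) = - 6 L - 6 N$)
$F{\left(z \right)} = 9 z$ ($F{\left(z \right)} = 8 z + z = 9 z$)
$F{\left(I{\left(y{\left(-4,-1 \right)},-2 \right)} \right)} + \left(2 + 2\right) \left(-11\right) = 9 \left(\left(-6\right) 0 - -12\right) + \left(2 + 2\right) \left(-11\right) = 9 \left(0 + 12\right) + 4 \left(-11\right) = 9 \cdot 12 - 44 = 108 - 44 = 64$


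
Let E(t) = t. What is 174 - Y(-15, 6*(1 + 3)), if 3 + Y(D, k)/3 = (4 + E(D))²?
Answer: -180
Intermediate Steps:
Y(D, k) = -9 + 3*(4 + D)²
174 - Y(-15, 6*(1 + 3)) = 174 - (-9 + 3*(4 - 15)²) = 174 - (-9 + 3*(-11)²) = 174 - (-9 + 3*121) = 174 - (-9 + 363) = 174 - 1*354 = 174 - 354 = -180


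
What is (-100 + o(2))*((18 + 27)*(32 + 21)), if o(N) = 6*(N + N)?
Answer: -181260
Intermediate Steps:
o(N) = 12*N (o(N) = 6*(2*N) = 12*N)
(-100 + o(2))*((18 + 27)*(32 + 21)) = (-100 + 12*2)*((18 + 27)*(32 + 21)) = (-100 + 24)*(45*53) = -76*2385 = -181260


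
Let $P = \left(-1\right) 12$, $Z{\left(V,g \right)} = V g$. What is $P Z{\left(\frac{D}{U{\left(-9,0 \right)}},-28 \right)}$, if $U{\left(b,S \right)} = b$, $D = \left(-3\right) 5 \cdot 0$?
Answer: $0$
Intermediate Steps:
$D = 0$ ($D = \left(-15\right) 0 = 0$)
$P = -12$
$P Z{\left(\frac{D}{U{\left(-9,0 \right)}},-28 \right)} = - 12 \frac{0}{-9} \left(-28\right) = - 12 \cdot 0 \left(- \frac{1}{9}\right) \left(-28\right) = - 12 \cdot 0 \left(-28\right) = \left(-12\right) 0 = 0$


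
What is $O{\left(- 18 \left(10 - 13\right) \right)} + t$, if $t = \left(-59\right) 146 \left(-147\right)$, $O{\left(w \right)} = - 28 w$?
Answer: $1264746$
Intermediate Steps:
$t = 1266258$ ($t = \left(-8614\right) \left(-147\right) = 1266258$)
$O{\left(- 18 \left(10 - 13\right) \right)} + t = - 28 \left(- 18 \left(10 - 13\right)\right) + 1266258 = - 28 \left(\left(-18\right) \left(-3\right)\right) + 1266258 = \left(-28\right) 54 + 1266258 = -1512 + 1266258 = 1264746$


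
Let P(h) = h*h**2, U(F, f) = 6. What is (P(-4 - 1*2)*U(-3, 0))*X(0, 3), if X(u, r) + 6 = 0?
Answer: 7776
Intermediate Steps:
X(u, r) = -6 (X(u, r) = -6 + 0 = -6)
P(h) = h**3
(P(-4 - 1*2)*U(-3, 0))*X(0, 3) = ((-4 - 1*2)**3*6)*(-6) = ((-4 - 2)**3*6)*(-6) = ((-6)**3*6)*(-6) = -216*6*(-6) = -1296*(-6) = 7776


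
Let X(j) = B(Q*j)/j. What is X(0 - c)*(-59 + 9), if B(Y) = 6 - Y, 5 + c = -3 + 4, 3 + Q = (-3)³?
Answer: -1575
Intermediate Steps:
Q = -30 (Q = -3 + (-3)³ = -3 - 27 = -30)
c = -4 (c = -5 + (-3 + 4) = -5 + 1 = -4)
X(j) = (6 + 30*j)/j (X(j) = (6 - (-30)*j)/j = (6 + 30*j)/j)
X(0 - c)*(-59 + 9) = (30 + 6/(0 - 1*(-4)))*(-59 + 9) = (30 + 6/(0 + 4))*(-50) = (30 + 6/4)*(-50) = (30 + 6*(¼))*(-50) = (30 + 3/2)*(-50) = (63/2)*(-50) = -1575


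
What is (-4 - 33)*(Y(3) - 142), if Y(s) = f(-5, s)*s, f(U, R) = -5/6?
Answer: 10693/2 ≈ 5346.5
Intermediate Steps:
f(U, R) = -5/6 (f(U, R) = -5*1/6 = -5/6)
Y(s) = -5*s/6
(-4 - 33)*(Y(3) - 142) = (-4 - 33)*(-5/6*3 - 142) = -37*(-5/2 - 142) = -37*(-289/2) = 10693/2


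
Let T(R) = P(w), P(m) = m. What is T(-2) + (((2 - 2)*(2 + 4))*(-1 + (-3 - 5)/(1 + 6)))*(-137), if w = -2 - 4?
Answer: -6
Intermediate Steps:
w = -6
T(R) = -6
T(-2) + (((2 - 2)*(2 + 4))*(-1 + (-3 - 5)/(1 + 6)))*(-137) = -6 + (((2 - 2)*(2 + 4))*(-1 + (-3 - 5)/(1 + 6)))*(-137) = -6 + ((0*6)*(-1 - 8/7))*(-137) = -6 + (0*(-1 - 8*1/7))*(-137) = -6 + (0*(-1 - 8/7))*(-137) = -6 + (0*(-15/7))*(-137) = -6 + 0*(-137) = -6 + 0 = -6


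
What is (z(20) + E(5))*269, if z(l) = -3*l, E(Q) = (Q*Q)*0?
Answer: -16140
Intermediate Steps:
E(Q) = 0 (E(Q) = Q²*0 = 0)
(z(20) + E(5))*269 = (-3*20 + 0)*269 = (-60 + 0)*269 = -60*269 = -16140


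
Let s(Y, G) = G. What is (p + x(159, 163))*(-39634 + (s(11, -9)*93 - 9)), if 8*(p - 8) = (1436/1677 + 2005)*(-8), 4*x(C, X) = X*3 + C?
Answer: 124627030880/1677 ≈ 7.4316e+7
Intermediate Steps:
x(C, X) = C/4 + 3*X/4 (x(C, X) = (X*3 + C)/4 = (3*X + C)/4 = (C + 3*X)/4 = C/4 + 3*X/4)
p = -3350405/1677 (p = 8 + ((1436/1677 + 2005)*(-8))/8 = 8 + ((3363821/1677)*(-8))/8 = 8 + (⅛)*(-26910568/1677) = 8 - 3363821/1677 = -3350405/1677 ≈ -1997.9)
(p + x(159, 163))*(-39634 + (s(11, -9)*93 - 9)) = (-3350405/1677 + ((¼)*159 + (¾)*163))*(-39634 + (-9*93 - 9)) = (-3350405/1677 + (159/4 + 489/4))*(-39634 + (-837 - 9)) = (-3350405/1677 + 162)*(-39634 - 846) = -3078731/1677*(-40480) = 124627030880/1677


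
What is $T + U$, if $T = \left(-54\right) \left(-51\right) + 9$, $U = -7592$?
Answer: $-4829$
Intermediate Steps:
$T = 2763$ ($T = 2754 + 9 = 2763$)
$T + U = 2763 - 7592 = -4829$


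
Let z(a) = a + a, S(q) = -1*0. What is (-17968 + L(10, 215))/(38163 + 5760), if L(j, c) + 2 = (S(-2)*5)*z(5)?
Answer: -5990/14641 ≈ -0.40912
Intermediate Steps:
S(q) = 0
z(a) = 2*a
L(j, c) = -2 (L(j, c) = -2 + (0*5)*(2*5) = -2 + 0*10 = -2 + 0 = -2)
(-17968 + L(10, 215))/(38163 + 5760) = (-17968 - 2)/(38163 + 5760) = -17970/43923 = -17970*1/43923 = -5990/14641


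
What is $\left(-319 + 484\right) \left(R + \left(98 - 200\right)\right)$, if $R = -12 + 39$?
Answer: $-12375$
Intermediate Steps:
$R = 27$
$\left(-319 + 484\right) \left(R + \left(98 - 200\right)\right) = \left(-319 + 484\right) \left(27 + \left(98 - 200\right)\right) = 165 \left(27 - 102\right) = 165 \left(-75\right) = -12375$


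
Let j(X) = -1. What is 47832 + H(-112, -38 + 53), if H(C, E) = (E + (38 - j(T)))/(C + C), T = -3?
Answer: 5357157/112 ≈ 47832.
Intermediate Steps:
H(C, E) = (39 + E)/(2*C) (H(C, E) = (E + (38 - 1*(-1)))/(C + C) = (E + (38 + 1))/((2*C)) = (E + 39)*(1/(2*C)) = (39 + E)*(1/(2*C)) = (39 + E)/(2*C))
47832 + H(-112, -38 + 53) = 47832 + (½)*(39 + (-38 + 53))/(-112) = 47832 + (½)*(-1/112)*(39 + 15) = 47832 + (½)*(-1/112)*54 = 47832 - 27/112 = 5357157/112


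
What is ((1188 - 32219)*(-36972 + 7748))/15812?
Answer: 226712486/3953 ≈ 57352.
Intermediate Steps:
((1188 - 32219)*(-36972 + 7748))/15812 = -31031*(-29224)*(1/15812) = 906849944*(1/15812) = 226712486/3953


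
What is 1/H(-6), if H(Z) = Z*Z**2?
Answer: -1/216 ≈ -0.0046296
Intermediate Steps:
H(Z) = Z**3
1/H(-6) = 1/((-6)**3) = 1/(-216) = -1/216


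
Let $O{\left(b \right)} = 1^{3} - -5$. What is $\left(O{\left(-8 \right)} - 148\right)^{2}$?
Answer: $20164$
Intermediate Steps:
$O{\left(b \right)} = 6$ ($O{\left(b \right)} = 1 + 5 = 6$)
$\left(O{\left(-8 \right)} - 148\right)^{2} = \left(6 - 148\right)^{2} = \left(-142\right)^{2} = 20164$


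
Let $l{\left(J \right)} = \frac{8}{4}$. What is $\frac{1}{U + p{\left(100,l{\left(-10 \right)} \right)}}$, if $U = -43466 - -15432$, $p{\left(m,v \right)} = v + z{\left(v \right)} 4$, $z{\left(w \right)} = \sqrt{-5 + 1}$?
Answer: $- \frac{438}{12278017} - \frac{i}{98224136} \approx -3.5673 \cdot 10^{-5} - 1.0181 \cdot 10^{-8} i$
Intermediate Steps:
$l{\left(J \right)} = 2$ ($l{\left(J \right)} = 8 \cdot \frac{1}{4} = 2$)
$z{\left(w \right)} = 2 i$ ($z{\left(w \right)} = \sqrt{-4} = 2 i$)
$p{\left(m,v \right)} = v + 8 i$ ($p{\left(m,v \right)} = v + 2 i 4 = v + 8 i$)
$U = -28034$ ($U = -43466 + 15432 = -28034$)
$\frac{1}{U + p{\left(100,l{\left(-10 \right)} \right)}} = \frac{1}{-28034 + \left(2 + 8 i\right)} = \frac{1}{-28032 + 8 i} = \frac{-28032 - 8 i}{785793088}$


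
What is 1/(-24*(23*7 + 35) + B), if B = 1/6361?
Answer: -6361/29922143 ≈ -0.00021259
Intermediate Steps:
B = 1/6361 ≈ 0.00015721
1/(-24*(23*7 + 35) + B) = 1/(-24*(23*7 + 35) + 1/6361) = 1/(-24*(161 + 35) + 1/6361) = 1/(-24*196 + 1/6361) = 1/(-4704 + 1/6361) = 1/(-29922143/6361) = -6361/29922143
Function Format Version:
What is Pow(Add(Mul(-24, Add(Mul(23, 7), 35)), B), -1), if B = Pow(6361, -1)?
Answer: Rational(-6361, 29922143) ≈ -0.00021259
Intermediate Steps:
B = Rational(1, 6361) ≈ 0.00015721
Pow(Add(Mul(-24, Add(Mul(23, 7), 35)), B), -1) = Pow(Add(Mul(-24, Add(Mul(23, 7), 35)), Rational(1, 6361)), -1) = Pow(Add(Mul(-24, Add(161, 35)), Rational(1, 6361)), -1) = Pow(Add(Mul(-24, 196), Rational(1, 6361)), -1) = Pow(Add(-4704, Rational(1, 6361)), -1) = Pow(Rational(-29922143, 6361), -1) = Rational(-6361, 29922143)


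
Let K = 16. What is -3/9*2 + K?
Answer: 46/3 ≈ 15.333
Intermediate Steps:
-3/9*2 + K = -3/9*2 + 16 = -3*1/9*2 + 16 = -1/3*2 + 16 = -2/3 + 16 = 46/3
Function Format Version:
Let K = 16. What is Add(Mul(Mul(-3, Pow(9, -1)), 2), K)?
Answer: Rational(46, 3) ≈ 15.333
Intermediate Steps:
Add(Mul(Mul(-3, Pow(9, -1)), 2), K) = Add(Mul(Mul(-3, Pow(9, -1)), 2), 16) = Add(Mul(Mul(-3, Rational(1, 9)), 2), 16) = Add(Mul(Rational(-1, 3), 2), 16) = Add(Rational(-2, 3), 16) = Rational(46, 3)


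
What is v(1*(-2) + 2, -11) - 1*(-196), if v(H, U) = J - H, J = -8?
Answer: 188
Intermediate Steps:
v(H, U) = -8 - H
v(1*(-2) + 2, -11) - 1*(-196) = (-8 - (1*(-2) + 2)) - 1*(-196) = (-8 - (-2 + 2)) + 196 = (-8 - 1*0) + 196 = (-8 + 0) + 196 = -8 + 196 = 188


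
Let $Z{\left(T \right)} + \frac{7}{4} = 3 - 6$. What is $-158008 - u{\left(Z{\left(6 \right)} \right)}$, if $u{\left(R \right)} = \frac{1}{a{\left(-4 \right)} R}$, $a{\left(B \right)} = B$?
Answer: $- \frac{3002153}{19} \approx -1.5801 \cdot 10^{5}$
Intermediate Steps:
$Z{\left(T \right)} = - \frac{19}{4}$ ($Z{\left(T \right)} = - \frac{7}{4} + \left(3 - 6\right) = - \frac{7}{4} - 3 = - \frac{19}{4}$)
$u{\left(R \right)} = - \frac{1}{4 R}$ ($u{\left(R \right)} = \frac{1}{\left(-4\right) R} = - \frac{1}{4 R}$)
$-158008 - u{\left(Z{\left(6 \right)} \right)} = -158008 - - \frac{1}{4 \left(- \frac{19}{4}\right)} = -158008 - \left(- \frac{1}{4}\right) \left(- \frac{4}{19}\right) = -158008 - \frac{1}{19} = - \frac{3002153}{19}$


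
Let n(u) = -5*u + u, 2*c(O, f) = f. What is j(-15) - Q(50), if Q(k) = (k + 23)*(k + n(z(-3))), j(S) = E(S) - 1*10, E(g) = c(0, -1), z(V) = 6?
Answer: -3817/2 ≈ -1908.5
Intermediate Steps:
c(O, f) = f/2
E(g) = -½ (E(g) = (½)*(-1) = -½)
j(S) = -21/2 (j(S) = -½ - 1*10 = -½ - 10 = -21/2)
n(u) = -4*u
Q(k) = (-24 + k)*(23 + k) (Q(k) = (k + 23)*(k - 4*6) = (23 + k)*(k - 24) = (23 + k)*(-24 + k) = (-24 + k)*(23 + k))
j(-15) - Q(50) = -21/2 - (-552 + 50² - 1*50) = -21/2 - (-552 + 2500 - 50) = -21/2 - 1*1898 = -21/2 - 1898 = -3817/2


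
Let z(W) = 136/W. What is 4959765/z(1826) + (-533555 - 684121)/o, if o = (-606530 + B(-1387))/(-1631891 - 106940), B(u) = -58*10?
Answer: 434196100915757/6880580 ≈ 6.3105e+7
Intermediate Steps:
B(u) = -580
o = 607110/1738831 (o = (-606530 - 580)/(-1631891 - 106940) = -607110/(-1738831) = -607110*(-1/1738831) = 607110/1738831 ≈ 0.34915)
4959765/z(1826) + (-533555 - 684121)/o = 4959765/((136/1826)) + (-533555 - 684121)/(607110/1738831) = 4959765/((136*(1/1826))) - 1217676*1738831/607110 = 4959765/(68/913) - 352888796126/101185 = 4959765*(913/68) - 352888796126/101185 = 4528265445/68 - 352888796126/101185 = 434196100915757/6880580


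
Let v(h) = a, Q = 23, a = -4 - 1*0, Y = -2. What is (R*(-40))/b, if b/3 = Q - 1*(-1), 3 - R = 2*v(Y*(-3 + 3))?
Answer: -55/9 ≈ -6.1111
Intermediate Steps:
a = -4 (a = -4 + 0 = -4)
v(h) = -4
R = 11 (R = 3 - 2*(-4) = 3 - 1*(-8) = 3 + 8 = 11)
b = 72 (b = 3*(23 - 1*(-1)) = 3*(23 + 1) = 3*24 = 72)
(R*(-40))/b = (11*(-40))/72 = -440*1/72 = -55/9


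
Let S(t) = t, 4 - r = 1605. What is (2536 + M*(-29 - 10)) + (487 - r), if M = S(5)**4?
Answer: -19751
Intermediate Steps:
r = -1601 (r = 4 - 1*1605 = 4 - 1605 = -1601)
M = 625 (M = 5**4 = 625)
(2536 + M*(-29 - 10)) + (487 - r) = (2536 + 625*(-29 - 10)) + (487 - 1*(-1601)) = (2536 + 625*(-39)) + (487 + 1601) = (2536 - 24375) + 2088 = -21839 + 2088 = -19751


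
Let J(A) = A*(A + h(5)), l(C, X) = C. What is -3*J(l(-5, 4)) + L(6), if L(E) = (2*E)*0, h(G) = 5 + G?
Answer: 75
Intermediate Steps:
L(E) = 0
J(A) = A*(10 + A) (J(A) = A*(A + (5 + 5)) = A*(A + 10) = A*(10 + A))
-3*J(l(-5, 4)) + L(6) = -(-15)*(10 - 5) + 0 = -(-15)*5 + 0 = -3*(-25) + 0 = 75 + 0 = 75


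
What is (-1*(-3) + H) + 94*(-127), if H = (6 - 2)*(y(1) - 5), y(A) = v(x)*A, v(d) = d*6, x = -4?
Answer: -12051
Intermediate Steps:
v(d) = 6*d
y(A) = -24*A (y(A) = (6*(-4))*A = -24*A)
H = -116 (H = (6 - 2)*(-24*1 - 5) = 4*(-24 - 5) = 4*(-29) = -116)
(-1*(-3) + H) + 94*(-127) = (-1*(-3) - 116) + 94*(-127) = (3 - 116) - 11938 = -113 - 11938 = -12051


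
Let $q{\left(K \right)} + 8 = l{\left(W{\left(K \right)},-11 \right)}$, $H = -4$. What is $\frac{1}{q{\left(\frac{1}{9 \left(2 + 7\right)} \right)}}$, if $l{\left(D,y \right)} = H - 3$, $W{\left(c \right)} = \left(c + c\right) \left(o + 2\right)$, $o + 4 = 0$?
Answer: $- \frac{1}{15} \approx -0.066667$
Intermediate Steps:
$o = -4$ ($o = -4 + 0 = -4$)
$W{\left(c \right)} = - 4 c$ ($W{\left(c \right)} = \left(c + c\right) \left(-4 + 2\right) = 2 c \left(-2\right) = - 4 c$)
$l{\left(D,y \right)} = -7$ ($l{\left(D,y \right)} = -4 - 3 = -7$)
$q{\left(K \right)} = -15$ ($q{\left(K \right)} = -8 - 7 = -15$)
$\frac{1}{q{\left(\frac{1}{9 \left(2 + 7\right)} \right)}} = \frac{1}{-15} = - \frac{1}{15}$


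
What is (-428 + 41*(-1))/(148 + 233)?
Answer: -469/381 ≈ -1.2310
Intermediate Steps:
(-428 + 41*(-1))/(148 + 233) = (-428 - 41)/381 = -469*1/381 = -469/381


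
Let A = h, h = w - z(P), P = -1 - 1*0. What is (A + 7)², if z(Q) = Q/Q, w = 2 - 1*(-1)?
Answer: 81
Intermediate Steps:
w = 3 (w = 2 + 1 = 3)
P = -1 (P = -1 + 0 = -1)
z(Q) = 1
h = 2 (h = 3 - 1*1 = 3 - 1 = 2)
A = 2
(A + 7)² = (2 + 7)² = 9² = 81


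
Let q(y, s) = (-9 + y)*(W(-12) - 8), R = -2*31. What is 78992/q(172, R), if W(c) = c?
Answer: -19748/815 ≈ -24.231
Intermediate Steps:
R = -62
q(y, s) = 180 - 20*y (q(y, s) = (-9 + y)*(-12 - 8) = (-9 + y)*(-20) = 180 - 20*y)
78992/q(172, R) = 78992/(180 - 20*172) = 78992/(180 - 3440) = 78992/(-3260) = 78992*(-1/3260) = -19748/815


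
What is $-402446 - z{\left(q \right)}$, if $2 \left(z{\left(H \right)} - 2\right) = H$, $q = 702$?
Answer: $-402799$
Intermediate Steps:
$z{\left(H \right)} = 2 + \frac{H}{2}$
$-402446 - z{\left(q \right)} = -402446 - \left(2 + \frac{1}{2} \cdot 702\right) = -402446 - \left(2 + 351\right) = -402446 - 353 = -402799$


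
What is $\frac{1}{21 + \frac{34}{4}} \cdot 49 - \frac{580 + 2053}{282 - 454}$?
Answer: $\frac{172203}{10148} \approx 16.969$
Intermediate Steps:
$\frac{1}{21 + \frac{34}{4}} \cdot 49 - \frac{580 + 2053}{282 - 454} = \frac{1}{21 + 34 \cdot \frac{1}{4}} \cdot 49 - \frac{2633}{-172} = \frac{1}{21 + \frac{17}{2}} \cdot 49 - 2633 \left(- \frac{1}{172}\right) = \frac{1}{\frac{59}{2}} \cdot 49 - - \frac{2633}{172} = \frac{2}{59} \cdot 49 + \frac{2633}{172} = \frac{98}{59} + \frac{2633}{172} = \frac{172203}{10148}$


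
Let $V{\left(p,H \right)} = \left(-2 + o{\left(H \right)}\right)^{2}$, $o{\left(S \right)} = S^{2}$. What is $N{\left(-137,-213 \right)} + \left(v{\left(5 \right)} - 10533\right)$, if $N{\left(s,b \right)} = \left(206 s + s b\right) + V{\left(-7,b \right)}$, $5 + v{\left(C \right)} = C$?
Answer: $2058155115$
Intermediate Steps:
$v{\left(C \right)} = -5 + C$
$V{\left(p,H \right)} = \left(-2 + H^{2}\right)^{2}$
$N{\left(s,b \right)} = \left(-2 + b^{2}\right)^{2} + 206 s + b s$ ($N{\left(s,b \right)} = \left(206 s + s b\right) + \left(-2 + b^{2}\right)^{2} = \left(206 s + b s\right) + \left(-2 + b^{2}\right)^{2} = \left(-2 + b^{2}\right)^{2} + 206 s + b s$)
$N{\left(-137,-213 \right)} + \left(v{\left(5 \right)} - 10533\right) = \left(\left(-2 + \left(-213\right)^{2}\right)^{2} + 206 \left(-137\right) - -29181\right) + \left(\left(-5 + 5\right) - 10533\right) = \left(\left(-2 + 45369\right)^{2} - 28222 + 29181\right) + \left(0 - 10533\right) = \left(45367^{2} - 28222 + 29181\right) - 10533 = \left(2058164689 - 28222 + 29181\right) - 10533 = 2058165648 - 10533 = 2058155115$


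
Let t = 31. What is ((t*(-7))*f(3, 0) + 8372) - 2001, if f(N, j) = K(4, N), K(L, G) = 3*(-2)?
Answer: 7673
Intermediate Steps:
K(L, G) = -6
f(N, j) = -6
((t*(-7))*f(3, 0) + 8372) - 2001 = ((31*(-7))*(-6) + 8372) - 2001 = (-217*(-6) + 8372) - 2001 = (1302 + 8372) - 2001 = 9674 - 2001 = 7673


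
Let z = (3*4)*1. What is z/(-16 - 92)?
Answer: -⅑ ≈ -0.11111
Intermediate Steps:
z = 12 (z = 12*1 = 12)
z/(-16 - 92) = 12/(-16 - 92) = 12/(-108) = -1/108*12 = -⅑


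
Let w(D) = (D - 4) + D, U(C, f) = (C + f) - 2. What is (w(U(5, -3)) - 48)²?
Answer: 2704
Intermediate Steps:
U(C, f) = -2 + C + f
w(D) = -4 + 2*D (w(D) = (-4 + D) + D = -4 + 2*D)
(w(U(5, -3)) - 48)² = ((-4 + 2*(-2 + 5 - 3)) - 48)² = ((-4 + 2*0) - 48)² = ((-4 + 0) - 48)² = (-4 - 48)² = (-52)² = 2704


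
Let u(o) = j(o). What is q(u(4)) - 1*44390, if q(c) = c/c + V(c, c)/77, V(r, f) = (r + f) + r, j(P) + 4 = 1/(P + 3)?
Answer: -23925752/539 ≈ -44389.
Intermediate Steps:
j(P) = -4 + 1/(3 + P) (j(P) = -4 + 1/(P + 3) = -4 + 1/(3 + P))
u(o) = (-11 - 4*o)/(3 + o)
V(r, f) = f + 2*r (V(r, f) = (f + r) + r = f + 2*r)
q(c) = 1 + 3*c/77 (q(c) = c/c + (c + 2*c)/77 = 1 + (3*c)*(1/77) = 1 + 3*c/77)
q(u(4)) - 1*44390 = (1 + 3*((-11 - 4*4)/(3 + 4))/77) - 1*44390 = (1 + 3*((-11 - 16)/7)/77) - 44390 = (1 + 3*((⅐)*(-27))/77) - 44390 = (1 + (3/77)*(-27/7)) - 44390 = (1 - 81/539) - 44390 = 458/539 - 44390 = -23925752/539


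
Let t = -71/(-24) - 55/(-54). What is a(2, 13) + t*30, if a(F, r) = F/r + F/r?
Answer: 55979/468 ≈ 119.61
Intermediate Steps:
a(F, r) = 2*F/r
t = 859/216 (t = -71*(-1/24) - 55*(-1/54) = 71/24 + 55/54 = 859/216 ≈ 3.9769)
a(2, 13) + t*30 = 2*2/13 + (859/216)*30 = 2*2*(1/13) + 4295/36 = 4/13 + 4295/36 = 55979/468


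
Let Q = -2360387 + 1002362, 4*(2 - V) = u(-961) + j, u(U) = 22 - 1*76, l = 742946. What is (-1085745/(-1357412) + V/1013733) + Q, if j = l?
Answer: -88986380339734327/65526349476 ≈ -1.3580e+6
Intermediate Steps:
u(U) = -54 (u(U) = 22 - 76 = -54)
j = 742946
V = -185721 (V = 2 - (-54 + 742946)/4 = 2 - ¼*742892 = 2 - 185723 = -185721)
Q = -1358025
(-1085745/(-1357412) + V/1013733) + Q = (-1085745/(-1357412) - 185721/1013733) - 1358025 = (-1085745*(-1/1357412) - 185721*1/1013733) - 1358025 = (1085745/1357412 - 61907/337911) - 1358025 = 40407410573/65526349476 - 1358025 = -88986380339734327/65526349476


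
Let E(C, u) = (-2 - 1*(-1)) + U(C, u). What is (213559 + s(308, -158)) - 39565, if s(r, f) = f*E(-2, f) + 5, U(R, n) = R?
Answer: 174473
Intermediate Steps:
E(C, u) = -1 + C (E(C, u) = (-2 - 1*(-1)) + C = (-2 + 1) + C = -1 + C)
s(r, f) = 5 - 3*f (s(r, f) = f*(-1 - 2) + 5 = f*(-3) + 5 = -3*f + 5 = 5 - 3*f)
(213559 + s(308, -158)) - 39565 = (213559 + (5 - 3*(-158))) - 39565 = (213559 + (5 + 474)) - 39565 = (213559 + 479) - 39565 = 214038 - 39565 = 174473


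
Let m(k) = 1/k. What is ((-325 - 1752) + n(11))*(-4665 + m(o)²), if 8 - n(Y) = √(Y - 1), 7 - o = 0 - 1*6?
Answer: 1631166496/169 + 788384*√10/169 ≈ 9.6666e+6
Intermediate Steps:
o = 13 (o = 7 - (0 - 1*6) = 7 - (0 - 6) = 7 - 1*(-6) = 7 + 6 = 13)
n(Y) = 8 - √(-1 + Y) (n(Y) = 8 - √(Y - 1) = 8 - √(-1 + Y))
((-325 - 1752) + n(11))*(-4665 + m(o)²) = ((-325 - 1752) + (8 - √(-1 + 11)))*(-4665 + (1/13)²) = (-2077 + (8 - √10))*(-4665 + (1/13)²) = (-2069 - √10)*(-4665 + 1/169) = (-2069 - √10)*(-788384/169) = 1631166496/169 + 788384*√10/169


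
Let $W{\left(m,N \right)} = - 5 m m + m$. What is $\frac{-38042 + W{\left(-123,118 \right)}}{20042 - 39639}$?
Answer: $\frac{113810}{19597} \approx 5.8075$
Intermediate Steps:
$W{\left(m,N \right)} = m - 5 m^{2}$ ($W{\left(m,N \right)} = - 5 m^{2} + m = m - 5 m^{2}$)
$\frac{-38042 + W{\left(-123,118 \right)}}{20042 - 39639} = \frac{-38042 - 123 \left(1 - -615\right)}{20042 - 39639} = \frac{-38042 - 123 \left(1 + 615\right)}{-19597} = \left(-38042 - 75768\right) \left(- \frac{1}{19597}\right) = \left(-113810\right) \left(- \frac{1}{19597}\right) = \frac{113810}{19597}$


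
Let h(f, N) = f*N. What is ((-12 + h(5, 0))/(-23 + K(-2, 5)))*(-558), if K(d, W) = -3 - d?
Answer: -279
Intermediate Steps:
h(f, N) = N*f
((-12 + h(5, 0))/(-23 + K(-2, 5)))*(-558) = ((-12 + 0*5)/(-23 + (-3 - 1*(-2))))*(-558) = ((-12 + 0)/(-23 + (-3 + 2)))*(-558) = -12/(-23 - 1)*(-558) = -12/(-24)*(-558) = -12*(-1/24)*(-558) = (½)*(-558) = -279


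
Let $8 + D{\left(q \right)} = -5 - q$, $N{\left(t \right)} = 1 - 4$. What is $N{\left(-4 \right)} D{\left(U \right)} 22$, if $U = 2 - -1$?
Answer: $1056$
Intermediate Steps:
$N{\left(t \right)} = -3$
$U = 3$ ($U = 2 + 1 = 3$)
$D{\left(q \right)} = -13 - q$ ($D{\left(q \right)} = -8 - \left(5 + q\right) = -13 - q$)
$N{\left(-4 \right)} D{\left(U \right)} 22 = - 3 \left(-13 - 3\right) 22 = \left(-3\right) \left(-16\right) 22 = 48 \cdot 22 = 1056$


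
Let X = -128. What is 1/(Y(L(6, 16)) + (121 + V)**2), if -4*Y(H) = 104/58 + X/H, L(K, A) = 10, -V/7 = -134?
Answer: 145/162615144 ≈ 8.9168e-7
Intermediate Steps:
V = 938 (V = -7*(-134) = 938)
Y(H) = -13/29 + 32/H (Y(H) = -(104/58 - 128/H)/4 = -(104*(1/58) - 128/H)/4 = -(52/29 - 128/H)/4 = -13/29 + 32/H)
1/(Y(L(6, 16)) + (121 + V)**2) = 1/((-13/29 + 32/10) + (121 + 938)**2) = 1/((-13/29 + 32*(1/10)) + 1059**2) = 1/((-13/29 + 16/5) + 1121481) = 1/(399/145 + 1121481) = 1/(162615144/145) = 145/162615144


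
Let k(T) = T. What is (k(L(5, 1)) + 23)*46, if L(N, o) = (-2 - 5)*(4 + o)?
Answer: -552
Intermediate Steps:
L(N, o) = -28 - 7*o (L(N, o) = -7*(4 + o) = -28 - 7*o)
(k(L(5, 1)) + 23)*46 = ((-28 - 7*1) + 23)*46 = ((-28 - 7) + 23)*46 = (-35 + 23)*46 = -12*46 = -552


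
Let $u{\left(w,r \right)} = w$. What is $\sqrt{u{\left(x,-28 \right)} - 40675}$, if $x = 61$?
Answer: $i \sqrt{40614} \approx 201.53 i$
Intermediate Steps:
$\sqrt{u{\left(x,-28 \right)} - 40675} = \sqrt{61 - 40675} = \sqrt{-40614} = i \sqrt{40614}$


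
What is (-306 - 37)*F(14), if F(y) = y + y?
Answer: -9604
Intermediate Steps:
F(y) = 2*y
(-306 - 37)*F(14) = (-306 - 37)*(2*14) = -343*28 = -9604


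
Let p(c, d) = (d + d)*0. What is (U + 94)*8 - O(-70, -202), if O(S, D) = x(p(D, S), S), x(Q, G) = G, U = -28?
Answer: 598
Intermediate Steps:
p(c, d) = 0 (p(c, d) = (2*d)*0 = 0)
O(S, D) = S
(U + 94)*8 - O(-70, -202) = (-28 + 94)*8 - 1*(-70) = 66*8 + 70 = 528 + 70 = 598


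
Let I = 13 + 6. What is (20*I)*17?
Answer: 6460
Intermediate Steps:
I = 19
(20*I)*17 = (20*19)*17 = 380*17 = 6460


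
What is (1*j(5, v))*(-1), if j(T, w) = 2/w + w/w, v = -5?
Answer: -3/5 ≈ -0.60000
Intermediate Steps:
j(T, w) = 1 + 2/w (j(T, w) = 2/w + 1 = 1 + 2/w)
(1*j(5, v))*(-1) = (1*((2 - 5)/(-5)))*(-1) = (1*(-1/5*(-3)))*(-1) = (1*(3/5))*(-1) = (3/5)*(-1) = -3/5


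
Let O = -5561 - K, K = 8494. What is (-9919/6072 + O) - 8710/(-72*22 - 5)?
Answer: -135571248611/9648408 ≈ -14051.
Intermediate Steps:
O = -14055 (O = -5561 - 1*8494 = -5561 - 8494 = -14055)
(-9919/6072 + O) - 8710/(-72*22 - 5) = (-9919/6072 - 14055) - 8710/(-72*22 - 5) = (-9919*1/6072 - 14055) - 8710/(-1584 - 5) = (-9919/6072 - 14055) - 8710/(-1589) = -85351879/6072 - 8710*(-1/1589) = -85351879/6072 + 8710/1589 = -135571248611/9648408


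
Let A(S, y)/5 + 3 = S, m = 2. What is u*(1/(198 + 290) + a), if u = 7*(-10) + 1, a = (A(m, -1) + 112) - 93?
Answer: -471477/488 ≈ -966.14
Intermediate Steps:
A(S, y) = -15 + 5*S
a = 14 (a = ((-15 + 5*2) + 112) - 93 = ((-15 + 10) + 112) - 93 = (-5 + 112) - 93 = 107 - 93 = 14)
u = -69 (u = -70 + 1 = -69)
u*(1/(198 + 290) + a) = -69*(1/(198 + 290) + 14) = -69*(1/488 + 14) = -69*6833/488 = -471477/488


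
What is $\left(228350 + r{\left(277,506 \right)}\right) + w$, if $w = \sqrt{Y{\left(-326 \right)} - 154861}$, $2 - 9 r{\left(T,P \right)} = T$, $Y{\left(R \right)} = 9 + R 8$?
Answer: $\frac{2054875}{9} + 2 i \sqrt{39365} \approx 2.2832 \cdot 10^{5} + 396.81 i$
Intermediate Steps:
$Y{\left(R \right)} = 9 + 8 R$
$r{\left(T,P \right)} = \frac{2}{9} - \frac{T}{9}$
$w = 2 i \sqrt{39365}$ ($w = \sqrt{\left(9 + 8 \left(-326\right)\right) - 154861} = \sqrt{\left(9 - 2608\right) - 154861} = \sqrt{-2599 - 154861} = \sqrt{-157460} = 2 i \sqrt{39365} \approx 396.81 i$)
$\left(228350 + r{\left(277,506 \right)}\right) + w = \left(228350 + \left(\frac{2}{9} - \frac{277}{9}\right)\right) + 2 i \sqrt{39365} = \left(228350 - \frac{275}{9}\right) + 2 i \sqrt{39365} = \frac{2054875}{9} + 2 i \sqrt{39365}$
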